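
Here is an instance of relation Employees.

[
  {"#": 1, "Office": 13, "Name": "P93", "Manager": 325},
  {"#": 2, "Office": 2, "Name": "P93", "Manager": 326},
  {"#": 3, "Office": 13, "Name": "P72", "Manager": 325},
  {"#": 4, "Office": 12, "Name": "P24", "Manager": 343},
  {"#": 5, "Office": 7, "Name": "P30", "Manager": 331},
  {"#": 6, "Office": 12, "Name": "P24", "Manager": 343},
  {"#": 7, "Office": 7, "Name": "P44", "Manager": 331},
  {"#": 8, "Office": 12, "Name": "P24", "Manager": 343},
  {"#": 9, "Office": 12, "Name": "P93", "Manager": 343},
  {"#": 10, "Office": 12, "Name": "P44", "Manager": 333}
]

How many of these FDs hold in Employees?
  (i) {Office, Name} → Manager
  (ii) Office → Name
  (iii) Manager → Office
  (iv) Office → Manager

2

(i) {Office, Name} → Manager: every LHS value maps to a single RHS value — holds.
(ii) Office → Name: Office=13: rows 1, 3 → Name takes values {P93, P72} — violation; Office=12: rows 4, 6, 8, 9, 10 → Name takes values {P24, P93, P44} — violation; Office=7: rows 5, 7 → Name takes values {P30, P44} — violation — fails.
(iii) Manager → Office: every LHS value maps to a single RHS value — holds.
(iv) Office → Manager: Office=12: rows 4, 6, 8, 9, 10 → Manager takes values {343, 333} — violation — fails.
2 of the 4 dependencies hold.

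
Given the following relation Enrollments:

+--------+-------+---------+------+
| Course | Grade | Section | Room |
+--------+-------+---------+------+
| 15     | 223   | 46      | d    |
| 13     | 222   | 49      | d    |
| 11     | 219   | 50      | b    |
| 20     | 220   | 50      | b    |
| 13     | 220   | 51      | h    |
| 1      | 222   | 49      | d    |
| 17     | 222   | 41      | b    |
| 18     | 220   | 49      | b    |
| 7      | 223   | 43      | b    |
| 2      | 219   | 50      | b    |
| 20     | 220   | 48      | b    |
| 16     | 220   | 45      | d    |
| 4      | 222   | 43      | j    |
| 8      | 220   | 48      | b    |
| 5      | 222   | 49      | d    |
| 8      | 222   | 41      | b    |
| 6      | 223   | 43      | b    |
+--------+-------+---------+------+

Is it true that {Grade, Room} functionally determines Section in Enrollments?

No

(Grade=223, Room=d): 1 row → Section = 46 ✓
(Grade=222, Room=d): 3 rows → Section = 49, 49, 49 ✓
(Grade=219, Room=b): 2 rows → Section = 50, 50 ✓
(Grade=220, Room=b): 4 rows → Section takes values {50, 49, 48} — violation
(Grade=220, Room=h): 1 row → Section = 51 ✓
(Grade=222, Room=b): 2 rows → Section = 41, 41 ✓
(Grade=223, Room=b): 2 rows → Section = 43, 43 ✓
(Grade=220, Room=d): 1 row → Section = 45 ✓
(Grade=222, Room=j): 1 row → Section = 43 ✓
Two rows agree on {Grade, Room} but differ on Section, so {Grade, Room} -> Section does not hold.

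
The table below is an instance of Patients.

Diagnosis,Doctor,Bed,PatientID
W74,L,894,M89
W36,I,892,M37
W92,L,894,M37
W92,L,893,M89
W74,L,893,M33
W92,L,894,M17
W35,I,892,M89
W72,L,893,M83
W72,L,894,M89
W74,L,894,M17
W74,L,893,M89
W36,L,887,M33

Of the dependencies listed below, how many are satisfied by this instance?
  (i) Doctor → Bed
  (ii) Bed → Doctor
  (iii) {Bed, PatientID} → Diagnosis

(i) Doctor → Bed: Doctor=L: 10 rows → Bed takes values {894, 893, 887} — violation — fails.
(ii) Bed → Doctor: every LHS value maps to a single RHS value — holds.
(iii) {Bed, PatientID} → Diagnosis: (Bed=894, PatientID=M89): 2 rows → Diagnosis takes values {W74, W72} — violation; (Bed=893, PatientID=M89): 2 rows → Diagnosis takes values {W92, W74} — violation; (Bed=894, PatientID=M17): 2 rows → Diagnosis takes values {W92, W74} — violation — fails.
1 of the 3 dependencies holds.

1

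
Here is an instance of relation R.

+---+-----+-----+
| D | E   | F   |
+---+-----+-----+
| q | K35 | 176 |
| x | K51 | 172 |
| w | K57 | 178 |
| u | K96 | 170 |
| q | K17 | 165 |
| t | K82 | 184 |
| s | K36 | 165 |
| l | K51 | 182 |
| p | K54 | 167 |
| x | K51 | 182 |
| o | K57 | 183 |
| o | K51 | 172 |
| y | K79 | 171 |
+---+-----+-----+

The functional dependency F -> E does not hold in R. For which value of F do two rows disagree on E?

F=176: 1 row → E = K35 ✓
F=172: 2 rows → E = K51, K51 ✓
F=178: 1 row → E = K57 ✓
F=170: 1 row → E = K96 ✓
F=165: 2 rows → E takes values {K17, K36} — violation
F=184: 1 row → E = K82 ✓
F=182: 2 rows → E = K51, K51 ✓
F=167: 1 row → E = K54 ✓
F=183: 1 row → E = K57 ✓
F=171: 1 row → E = K79 ✓
The only F value with inconsistent E is F=165.

165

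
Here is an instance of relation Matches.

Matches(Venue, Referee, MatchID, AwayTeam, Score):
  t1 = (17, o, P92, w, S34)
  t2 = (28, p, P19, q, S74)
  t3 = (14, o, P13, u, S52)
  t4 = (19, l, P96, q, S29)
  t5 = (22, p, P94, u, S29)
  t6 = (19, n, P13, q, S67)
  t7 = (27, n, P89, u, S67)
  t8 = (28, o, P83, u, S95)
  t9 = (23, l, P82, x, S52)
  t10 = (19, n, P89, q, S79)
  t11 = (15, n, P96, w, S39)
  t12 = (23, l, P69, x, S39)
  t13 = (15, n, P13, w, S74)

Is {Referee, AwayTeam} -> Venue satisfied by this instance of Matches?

(Referee=o, AwayTeam=w): row 1 → Venue = 17 ✓
(Referee=p, AwayTeam=q): row 2 → Venue = 28 ✓
(Referee=o, AwayTeam=u): rows 3, 8 → Venue takes values {14, 28} — violation
(Referee=l, AwayTeam=q): row 4 → Venue = 19 ✓
(Referee=p, AwayTeam=u): row 5 → Venue = 22 ✓
(Referee=n, AwayTeam=q): rows 6, 10 → Venue = 19, 19 ✓
(Referee=n, AwayTeam=u): row 7 → Venue = 27 ✓
(Referee=l, AwayTeam=x): rows 9, 12 → Venue = 23, 23 ✓
(Referee=n, AwayTeam=w): rows 11, 13 → Venue = 15, 15 ✓
Two rows agree on {Referee, AwayTeam} but differ on Venue, so {Referee, AwayTeam} -> Venue does not hold.

No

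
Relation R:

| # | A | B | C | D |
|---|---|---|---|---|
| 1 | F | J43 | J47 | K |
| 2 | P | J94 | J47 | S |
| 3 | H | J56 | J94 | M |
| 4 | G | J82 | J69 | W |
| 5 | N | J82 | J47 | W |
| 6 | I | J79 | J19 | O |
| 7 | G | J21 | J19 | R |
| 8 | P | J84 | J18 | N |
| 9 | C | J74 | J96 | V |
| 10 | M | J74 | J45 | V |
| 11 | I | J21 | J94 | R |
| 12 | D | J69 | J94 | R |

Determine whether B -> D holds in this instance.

Yes

B=J43: row 1 → D = K ✓
B=J94: row 2 → D = S ✓
B=J56: row 3 → D = M ✓
B=J82: rows 4, 5 → D = W, W ✓
B=J79: row 6 → D = O ✓
B=J21: rows 7, 11 → D = R, R ✓
B=J84: row 8 → D = N ✓
B=J74: rows 9, 10 → D = V, V ✓
B=J69: row 12 → D = R ✓
Every B value is associated with a single D value, so B -> D holds.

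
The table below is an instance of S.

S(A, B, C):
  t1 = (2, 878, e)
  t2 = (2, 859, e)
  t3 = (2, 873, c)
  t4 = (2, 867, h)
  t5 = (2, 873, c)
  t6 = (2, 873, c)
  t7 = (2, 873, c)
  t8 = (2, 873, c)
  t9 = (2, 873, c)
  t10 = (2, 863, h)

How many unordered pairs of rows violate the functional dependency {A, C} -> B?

(A=2, C=e): violating pairs (1,2) — 1 pair.
(A=2, C=c): all 6 rows agree on B — 0 pairs.
(A=2, C=h): violating pairs (4,10) — 1 pair.

2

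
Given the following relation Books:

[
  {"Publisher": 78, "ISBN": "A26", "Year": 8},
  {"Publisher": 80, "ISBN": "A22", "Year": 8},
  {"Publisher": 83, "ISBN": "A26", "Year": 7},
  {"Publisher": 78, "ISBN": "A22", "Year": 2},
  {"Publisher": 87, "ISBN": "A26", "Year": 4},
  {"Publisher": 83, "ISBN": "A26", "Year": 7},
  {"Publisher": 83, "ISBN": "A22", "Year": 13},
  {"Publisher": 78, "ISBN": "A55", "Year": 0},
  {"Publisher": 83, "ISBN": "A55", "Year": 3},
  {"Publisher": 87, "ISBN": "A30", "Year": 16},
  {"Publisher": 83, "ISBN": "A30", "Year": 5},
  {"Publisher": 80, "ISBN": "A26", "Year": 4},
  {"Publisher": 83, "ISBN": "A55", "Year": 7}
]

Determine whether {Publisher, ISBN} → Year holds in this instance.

No

(Publisher=78, ISBN=A26): 1 row → Year = 8 ✓
(Publisher=80, ISBN=A22): 1 row → Year = 8 ✓
(Publisher=83, ISBN=A26): 2 rows → Year = 7, 7 ✓
(Publisher=78, ISBN=A22): 1 row → Year = 2 ✓
(Publisher=87, ISBN=A26): 1 row → Year = 4 ✓
(Publisher=83, ISBN=A22): 1 row → Year = 13 ✓
(Publisher=78, ISBN=A55): 1 row → Year = 0 ✓
(Publisher=83, ISBN=A55): 2 rows → Year takes values {3, 7} — violation
(Publisher=87, ISBN=A30): 1 row → Year = 16 ✓
(Publisher=83, ISBN=A30): 1 row → Year = 5 ✓
(Publisher=80, ISBN=A26): 1 row → Year = 4 ✓
Two rows agree on {Publisher, ISBN} but differ on Year, so {Publisher, ISBN} → Year does not hold.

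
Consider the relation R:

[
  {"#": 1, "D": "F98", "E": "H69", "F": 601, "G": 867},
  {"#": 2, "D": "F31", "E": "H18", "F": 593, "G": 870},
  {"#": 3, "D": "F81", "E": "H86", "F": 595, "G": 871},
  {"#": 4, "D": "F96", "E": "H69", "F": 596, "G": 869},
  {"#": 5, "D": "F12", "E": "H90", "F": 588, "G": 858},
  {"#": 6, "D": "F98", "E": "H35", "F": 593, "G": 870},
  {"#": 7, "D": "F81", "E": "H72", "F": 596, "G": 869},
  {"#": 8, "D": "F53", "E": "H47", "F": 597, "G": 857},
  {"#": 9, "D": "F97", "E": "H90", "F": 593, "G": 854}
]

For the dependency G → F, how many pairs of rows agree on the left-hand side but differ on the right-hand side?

0

G=870: all 2 rows agree on F — 0 pairs.
G=869: all 2 rows agree on F — 0 pairs.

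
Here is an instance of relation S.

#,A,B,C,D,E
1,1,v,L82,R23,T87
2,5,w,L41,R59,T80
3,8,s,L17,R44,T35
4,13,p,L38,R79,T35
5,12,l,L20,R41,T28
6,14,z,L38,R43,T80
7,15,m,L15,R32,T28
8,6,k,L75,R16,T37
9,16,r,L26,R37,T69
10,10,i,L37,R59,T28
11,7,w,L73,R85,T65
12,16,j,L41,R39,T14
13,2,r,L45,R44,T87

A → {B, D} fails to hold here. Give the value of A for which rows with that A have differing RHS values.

16

A=1: row 1 → {B,D} = (v, R23) ✓
A=5: row 2 → {B,D} = (w, R59) ✓
A=8: row 3 → {B,D} = (s, R44) ✓
A=13: row 4 → {B,D} = (p, R79) ✓
A=12: row 5 → {B,D} = (l, R41) ✓
A=14: row 6 → {B,D} = (z, R43) ✓
A=15: row 7 → {B,D} = (m, R32) ✓
A=6: row 8 → {B,D} = (k, R16) ✓
A=16: rows 9, 12 → {B,D} takes values {(r, R37), (j, R39)} — violation
A=10: row 10 → {B,D} = (i, R59) ✓
A=7: row 11 → {B,D} = (w, R85) ✓
A=2: row 13 → {B,D} = (r, R44) ✓
The only A value with inconsistent RHS is A=16.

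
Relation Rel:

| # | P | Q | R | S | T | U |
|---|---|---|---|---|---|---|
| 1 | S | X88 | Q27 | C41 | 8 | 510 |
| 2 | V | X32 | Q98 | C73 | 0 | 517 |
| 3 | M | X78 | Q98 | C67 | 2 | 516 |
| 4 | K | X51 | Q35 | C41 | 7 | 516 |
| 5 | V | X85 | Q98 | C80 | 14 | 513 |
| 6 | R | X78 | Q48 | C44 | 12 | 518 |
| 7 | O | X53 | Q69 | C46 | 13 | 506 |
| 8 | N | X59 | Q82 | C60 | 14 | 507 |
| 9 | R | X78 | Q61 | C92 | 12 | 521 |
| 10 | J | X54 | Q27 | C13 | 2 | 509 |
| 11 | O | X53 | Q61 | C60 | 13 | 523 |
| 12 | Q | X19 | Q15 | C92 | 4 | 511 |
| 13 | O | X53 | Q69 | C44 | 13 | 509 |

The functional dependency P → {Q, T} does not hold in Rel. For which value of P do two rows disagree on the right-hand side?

P=S: row 1 → {Q,T} = (X88, 8) ✓
P=V: rows 2, 5 → {Q,T} takes values {(X32, 0), (X85, 14)} — violation
P=M: row 3 → {Q,T} = (X78, 2) ✓
P=K: row 4 → {Q,T} = (X51, 7) ✓
P=R: rows 6, 9 → {Q,T} = (X78, 12), (X78, 12) ✓
P=O: rows 7, 11, 13 → {Q,T} = (X53, 13), (X53, 13), (X53, 13) ✓
P=N: row 8 → {Q,T} = (X59, 14) ✓
P=J: row 10 → {Q,T} = (X54, 2) ✓
P=Q: row 12 → {Q,T} = (X19, 4) ✓
The only P value with inconsistent RHS is P=V.

V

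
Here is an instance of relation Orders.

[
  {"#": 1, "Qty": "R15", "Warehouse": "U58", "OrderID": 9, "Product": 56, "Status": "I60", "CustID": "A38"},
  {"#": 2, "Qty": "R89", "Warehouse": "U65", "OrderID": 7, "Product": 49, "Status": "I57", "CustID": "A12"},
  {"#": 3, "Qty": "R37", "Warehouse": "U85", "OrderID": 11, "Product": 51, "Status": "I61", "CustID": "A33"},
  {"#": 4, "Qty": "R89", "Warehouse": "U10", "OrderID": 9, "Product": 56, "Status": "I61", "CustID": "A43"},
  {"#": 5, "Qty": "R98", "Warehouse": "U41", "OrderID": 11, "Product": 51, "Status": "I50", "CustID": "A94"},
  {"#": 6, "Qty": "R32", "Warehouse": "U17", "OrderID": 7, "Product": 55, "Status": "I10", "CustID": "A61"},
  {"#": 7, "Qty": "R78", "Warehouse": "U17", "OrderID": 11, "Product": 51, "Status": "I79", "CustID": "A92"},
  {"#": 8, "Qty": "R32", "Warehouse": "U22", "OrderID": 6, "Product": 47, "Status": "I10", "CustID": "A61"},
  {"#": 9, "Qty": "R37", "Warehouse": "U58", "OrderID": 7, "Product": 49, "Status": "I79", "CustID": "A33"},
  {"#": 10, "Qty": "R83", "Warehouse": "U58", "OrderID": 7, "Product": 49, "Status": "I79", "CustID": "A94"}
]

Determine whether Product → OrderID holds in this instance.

Yes

Product=56: rows 1, 4 → OrderID = 9, 9 ✓
Product=49: rows 2, 9, 10 → OrderID = 7, 7, 7 ✓
Product=51: rows 3, 5, 7 → OrderID = 11, 11, 11 ✓
Product=55: row 6 → OrderID = 7 ✓
Product=47: row 8 → OrderID = 6 ✓
Every Product value is associated with a single OrderID value, so Product → OrderID holds.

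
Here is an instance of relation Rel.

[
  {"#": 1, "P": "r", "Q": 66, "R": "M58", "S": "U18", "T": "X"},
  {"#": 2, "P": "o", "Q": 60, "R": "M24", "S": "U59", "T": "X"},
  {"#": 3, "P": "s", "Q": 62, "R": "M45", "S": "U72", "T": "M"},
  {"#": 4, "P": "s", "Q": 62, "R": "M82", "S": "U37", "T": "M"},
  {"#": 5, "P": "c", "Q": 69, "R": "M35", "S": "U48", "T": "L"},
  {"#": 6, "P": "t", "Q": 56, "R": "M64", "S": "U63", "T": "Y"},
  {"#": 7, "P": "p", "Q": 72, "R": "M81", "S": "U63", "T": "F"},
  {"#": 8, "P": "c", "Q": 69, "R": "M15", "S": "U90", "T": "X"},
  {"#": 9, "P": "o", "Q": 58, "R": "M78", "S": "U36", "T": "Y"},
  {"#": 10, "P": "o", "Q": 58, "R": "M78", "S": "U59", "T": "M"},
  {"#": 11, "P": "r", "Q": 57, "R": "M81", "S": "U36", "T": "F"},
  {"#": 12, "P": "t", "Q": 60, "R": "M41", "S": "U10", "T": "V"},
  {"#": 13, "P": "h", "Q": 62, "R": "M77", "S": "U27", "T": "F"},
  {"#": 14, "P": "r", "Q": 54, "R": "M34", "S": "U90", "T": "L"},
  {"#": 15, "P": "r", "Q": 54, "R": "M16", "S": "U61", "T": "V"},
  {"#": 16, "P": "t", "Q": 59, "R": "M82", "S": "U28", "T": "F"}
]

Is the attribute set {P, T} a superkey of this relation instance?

No

Rows 3 and 4 have the same {P, T} value (P=s, T=M) but are distinct tuples, so {P, T} does not determine every attribute — not a superkey.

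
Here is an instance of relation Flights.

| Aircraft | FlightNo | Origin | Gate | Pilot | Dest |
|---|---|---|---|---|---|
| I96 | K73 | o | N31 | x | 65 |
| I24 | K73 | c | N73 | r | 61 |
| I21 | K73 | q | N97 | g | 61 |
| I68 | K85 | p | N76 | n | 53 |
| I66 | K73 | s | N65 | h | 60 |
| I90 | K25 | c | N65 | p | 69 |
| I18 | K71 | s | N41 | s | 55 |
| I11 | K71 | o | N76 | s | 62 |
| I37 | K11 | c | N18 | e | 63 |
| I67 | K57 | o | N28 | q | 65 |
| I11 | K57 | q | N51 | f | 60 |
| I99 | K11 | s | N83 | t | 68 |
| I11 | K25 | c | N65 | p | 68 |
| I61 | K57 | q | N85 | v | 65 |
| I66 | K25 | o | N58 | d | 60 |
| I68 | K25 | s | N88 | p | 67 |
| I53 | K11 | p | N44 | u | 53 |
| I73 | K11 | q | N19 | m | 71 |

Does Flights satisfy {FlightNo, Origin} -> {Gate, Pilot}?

No

(FlightNo=K73, Origin=o): 1 row → {Gate,Pilot} = (N31, x) ✓
(FlightNo=K73, Origin=c): 1 row → {Gate,Pilot} = (N73, r) ✓
(FlightNo=K73, Origin=q): 1 row → {Gate,Pilot} = (N97, g) ✓
(FlightNo=K85, Origin=p): 1 row → {Gate,Pilot} = (N76, n) ✓
(FlightNo=K73, Origin=s): 1 row → {Gate,Pilot} = (N65, h) ✓
(FlightNo=K25, Origin=c): 2 rows → {Gate,Pilot} = (N65, p), (N65, p) ✓
(FlightNo=K71, Origin=s): 1 row → {Gate,Pilot} = (N41, s) ✓
(FlightNo=K71, Origin=o): 1 row → {Gate,Pilot} = (N76, s) ✓
(FlightNo=K11, Origin=c): 1 row → {Gate,Pilot} = (N18, e) ✓
(FlightNo=K57, Origin=o): 1 row → {Gate,Pilot} = (N28, q) ✓
(FlightNo=K57, Origin=q): 2 rows → {Gate,Pilot} takes values {(N51, f), (N85, v)} — violation
(FlightNo=K11, Origin=s): 1 row → {Gate,Pilot} = (N83, t) ✓
(FlightNo=K25, Origin=o): 1 row → {Gate,Pilot} = (N58, d) ✓
(FlightNo=K25, Origin=s): 1 row → {Gate,Pilot} = (N88, p) ✓
(FlightNo=K11, Origin=p): 1 row → {Gate,Pilot} = (N44, u) ✓
(FlightNo=K11, Origin=q): 1 row → {Gate,Pilot} = (N19, m) ✓
Two rows agree on {FlightNo, Origin} but differ on {Gate, Pilot}, so {FlightNo, Origin} -> {Gate, Pilot} does not hold.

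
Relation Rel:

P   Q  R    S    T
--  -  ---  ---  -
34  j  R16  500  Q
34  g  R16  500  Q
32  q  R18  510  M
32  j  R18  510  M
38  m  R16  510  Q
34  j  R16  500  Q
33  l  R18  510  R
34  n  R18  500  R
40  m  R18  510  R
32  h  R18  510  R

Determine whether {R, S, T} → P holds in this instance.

No

(R=R16, S=500, T=Q): 3 rows → P = 34, 34, 34 ✓
(R=R18, S=510, T=M): 2 rows → P = 32, 32 ✓
(R=R16, S=510, T=Q): 1 row → P = 38 ✓
(R=R18, S=510, T=R): 3 rows → P takes values {33, 40, 32} — violation
(R=R18, S=500, T=R): 1 row → P = 34 ✓
Two rows agree on {R, S, T} but differ on P, so {R, S, T} → P does not hold.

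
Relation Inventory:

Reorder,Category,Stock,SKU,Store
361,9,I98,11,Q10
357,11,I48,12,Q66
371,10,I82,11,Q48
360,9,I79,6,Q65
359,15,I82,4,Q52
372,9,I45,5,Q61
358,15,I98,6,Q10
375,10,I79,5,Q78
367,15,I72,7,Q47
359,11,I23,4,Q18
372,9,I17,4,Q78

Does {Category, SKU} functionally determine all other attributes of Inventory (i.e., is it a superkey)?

All 11 rows have distinct {Category, SKU} values, so {Category, SKU} → (all attributes) holds and {Category, SKU} is a superkey.

Yes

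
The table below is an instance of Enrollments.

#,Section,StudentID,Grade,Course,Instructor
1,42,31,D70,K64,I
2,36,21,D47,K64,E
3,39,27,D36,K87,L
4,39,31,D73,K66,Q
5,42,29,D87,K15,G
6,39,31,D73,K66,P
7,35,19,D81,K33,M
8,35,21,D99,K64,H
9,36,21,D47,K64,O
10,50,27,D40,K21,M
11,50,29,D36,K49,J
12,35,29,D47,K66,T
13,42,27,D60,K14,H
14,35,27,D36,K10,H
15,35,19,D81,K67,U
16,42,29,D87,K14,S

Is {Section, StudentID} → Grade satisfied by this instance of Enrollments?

(Section=42, StudentID=31): row 1 → Grade = D70 ✓
(Section=36, StudentID=21): rows 2, 9 → Grade = D47, D47 ✓
(Section=39, StudentID=27): row 3 → Grade = D36 ✓
(Section=39, StudentID=31): rows 4, 6 → Grade = D73, D73 ✓
(Section=42, StudentID=29): rows 5, 16 → Grade = D87, D87 ✓
(Section=35, StudentID=19): rows 7, 15 → Grade = D81, D81 ✓
(Section=35, StudentID=21): row 8 → Grade = D99 ✓
(Section=50, StudentID=27): row 10 → Grade = D40 ✓
(Section=50, StudentID=29): row 11 → Grade = D36 ✓
(Section=35, StudentID=29): row 12 → Grade = D47 ✓
(Section=42, StudentID=27): row 13 → Grade = D60 ✓
(Section=35, StudentID=27): row 14 → Grade = D36 ✓
Every {Section, StudentID} value is associated with a single Grade value, so {Section, StudentID} → Grade holds.

Yes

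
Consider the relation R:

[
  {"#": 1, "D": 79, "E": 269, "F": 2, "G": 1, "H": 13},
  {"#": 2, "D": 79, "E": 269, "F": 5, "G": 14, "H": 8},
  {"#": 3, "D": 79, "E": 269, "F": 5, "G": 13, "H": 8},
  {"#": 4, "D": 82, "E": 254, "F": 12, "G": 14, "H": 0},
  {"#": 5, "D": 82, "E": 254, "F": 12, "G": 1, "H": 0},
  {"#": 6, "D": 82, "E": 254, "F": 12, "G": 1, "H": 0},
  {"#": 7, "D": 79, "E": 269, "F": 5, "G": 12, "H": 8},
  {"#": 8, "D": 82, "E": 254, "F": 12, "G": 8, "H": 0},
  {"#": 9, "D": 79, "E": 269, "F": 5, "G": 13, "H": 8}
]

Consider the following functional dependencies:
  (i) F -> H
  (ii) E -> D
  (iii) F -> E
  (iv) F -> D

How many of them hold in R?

4

(i) F -> H: every LHS value maps to a single RHS value — holds.
(ii) E -> D: every LHS value maps to a single RHS value — holds.
(iii) F -> E: every LHS value maps to a single RHS value — holds.
(iv) F -> D: every LHS value maps to a single RHS value — holds.
4 of the 4 dependencies hold.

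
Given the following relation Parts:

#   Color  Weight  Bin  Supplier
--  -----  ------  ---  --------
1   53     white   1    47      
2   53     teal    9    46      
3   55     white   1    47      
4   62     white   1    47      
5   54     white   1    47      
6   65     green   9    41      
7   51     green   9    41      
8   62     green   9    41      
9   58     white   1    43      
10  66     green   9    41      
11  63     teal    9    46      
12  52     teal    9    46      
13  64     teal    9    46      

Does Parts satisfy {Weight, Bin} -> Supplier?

(Weight=white, Bin=1): rows 1, 3, 4, 5, 9 → Supplier takes values {47, 43} — violation
(Weight=teal, Bin=9): rows 2, 11, 12, 13 → Supplier = 46, 46, 46, 46 ✓
(Weight=green, Bin=9): rows 6, 7, 8, 10 → Supplier = 41, 41, 41, 41 ✓
Two rows agree on {Weight, Bin} but differ on Supplier, so {Weight, Bin} -> Supplier does not hold.

No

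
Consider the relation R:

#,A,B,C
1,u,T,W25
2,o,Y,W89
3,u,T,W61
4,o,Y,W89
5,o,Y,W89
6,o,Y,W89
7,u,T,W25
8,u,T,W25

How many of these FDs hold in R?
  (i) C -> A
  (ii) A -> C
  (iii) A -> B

2

(i) C -> A: every LHS value maps to a single RHS value — holds.
(ii) A -> C: A=u: rows 1, 3, 7, 8 → C takes values {W25, W61} — violation — fails.
(iii) A -> B: every LHS value maps to a single RHS value — holds.
2 of the 3 dependencies hold.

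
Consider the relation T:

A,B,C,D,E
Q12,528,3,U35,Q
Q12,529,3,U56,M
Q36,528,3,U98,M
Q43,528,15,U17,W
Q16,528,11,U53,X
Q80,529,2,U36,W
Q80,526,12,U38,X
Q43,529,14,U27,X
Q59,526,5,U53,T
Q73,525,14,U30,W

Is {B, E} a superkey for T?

Yes

All 10 rows have distinct {B, E} values, so {B, E} → (all attributes) holds and {B, E} is a superkey.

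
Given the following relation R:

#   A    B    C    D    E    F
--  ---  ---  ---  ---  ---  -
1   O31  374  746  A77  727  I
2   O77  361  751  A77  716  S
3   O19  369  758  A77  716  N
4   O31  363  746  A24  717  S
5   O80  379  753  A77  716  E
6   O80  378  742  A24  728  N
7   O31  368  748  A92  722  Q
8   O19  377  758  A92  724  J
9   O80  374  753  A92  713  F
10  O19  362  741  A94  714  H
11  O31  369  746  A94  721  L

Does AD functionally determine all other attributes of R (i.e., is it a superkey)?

All 11 rows have distinct AD values, so AD → (all attributes) holds and AD is a superkey.

Yes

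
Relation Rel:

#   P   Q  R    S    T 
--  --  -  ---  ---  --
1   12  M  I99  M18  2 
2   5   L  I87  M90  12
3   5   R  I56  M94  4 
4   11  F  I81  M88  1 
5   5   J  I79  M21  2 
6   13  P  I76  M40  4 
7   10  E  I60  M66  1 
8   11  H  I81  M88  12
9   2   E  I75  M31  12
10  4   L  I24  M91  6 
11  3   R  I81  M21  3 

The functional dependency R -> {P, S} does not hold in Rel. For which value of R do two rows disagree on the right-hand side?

R=I99: row 1 → {P,S} = (12, M18) ✓
R=I87: row 2 → {P,S} = (5, M90) ✓
R=I56: row 3 → {P,S} = (5, M94) ✓
R=I81: rows 4, 8, 11 → {P,S} takes values {(11, M88), (3, M21)} — violation
R=I79: row 5 → {P,S} = (5, M21) ✓
R=I76: row 6 → {P,S} = (13, M40) ✓
R=I60: row 7 → {P,S} = (10, M66) ✓
R=I75: row 9 → {P,S} = (2, M31) ✓
R=I24: row 10 → {P,S} = (4, M91) ✓
The only R value with inconsistent RHS is R=I81.

I81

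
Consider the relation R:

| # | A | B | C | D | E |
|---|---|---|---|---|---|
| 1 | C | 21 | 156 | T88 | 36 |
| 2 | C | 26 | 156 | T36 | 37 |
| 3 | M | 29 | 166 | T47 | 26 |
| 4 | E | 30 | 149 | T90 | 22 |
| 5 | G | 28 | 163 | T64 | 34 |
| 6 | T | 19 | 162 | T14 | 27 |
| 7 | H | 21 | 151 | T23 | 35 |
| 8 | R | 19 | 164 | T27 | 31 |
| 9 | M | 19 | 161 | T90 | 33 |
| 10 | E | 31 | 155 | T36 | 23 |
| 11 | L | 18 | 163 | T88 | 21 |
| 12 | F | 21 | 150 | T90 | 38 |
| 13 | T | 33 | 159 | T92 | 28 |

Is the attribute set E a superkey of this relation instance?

All 13 rows have distinct E values, so E → (all attributes) holds and E is a superkey.

Yes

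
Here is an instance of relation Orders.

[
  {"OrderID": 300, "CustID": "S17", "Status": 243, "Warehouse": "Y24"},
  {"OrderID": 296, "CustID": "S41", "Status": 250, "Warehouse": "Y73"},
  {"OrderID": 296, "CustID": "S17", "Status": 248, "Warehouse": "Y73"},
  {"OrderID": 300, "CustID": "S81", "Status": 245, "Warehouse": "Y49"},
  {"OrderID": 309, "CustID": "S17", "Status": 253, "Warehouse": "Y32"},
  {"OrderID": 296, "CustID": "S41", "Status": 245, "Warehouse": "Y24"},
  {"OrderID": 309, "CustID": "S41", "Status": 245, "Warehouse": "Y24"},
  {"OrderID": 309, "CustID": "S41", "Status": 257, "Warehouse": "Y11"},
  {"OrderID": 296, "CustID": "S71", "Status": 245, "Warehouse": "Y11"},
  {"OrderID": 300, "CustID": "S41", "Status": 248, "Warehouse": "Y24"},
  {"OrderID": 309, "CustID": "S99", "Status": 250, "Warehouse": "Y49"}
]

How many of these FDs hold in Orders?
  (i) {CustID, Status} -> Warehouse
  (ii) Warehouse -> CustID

(i) {CustID, Status} -> Warehouse: every LHS value maps to a single RHS value — holds.
(ii) Warehouse -> CustID: Warehouse=Y24: 4 rows → CustID takes values {S17, S41} — violation; Warehouse=Y73: 2 rows → CustID takes values {S41, S17} — violation; Warehouse=Y49: 2 rows → CustID takes values {S81, S99} — violation; Warehouse=Y11: 2 rows → CustID takes values {S41, S71} — violation — fails.
1 of the 2 dependencies holds.

1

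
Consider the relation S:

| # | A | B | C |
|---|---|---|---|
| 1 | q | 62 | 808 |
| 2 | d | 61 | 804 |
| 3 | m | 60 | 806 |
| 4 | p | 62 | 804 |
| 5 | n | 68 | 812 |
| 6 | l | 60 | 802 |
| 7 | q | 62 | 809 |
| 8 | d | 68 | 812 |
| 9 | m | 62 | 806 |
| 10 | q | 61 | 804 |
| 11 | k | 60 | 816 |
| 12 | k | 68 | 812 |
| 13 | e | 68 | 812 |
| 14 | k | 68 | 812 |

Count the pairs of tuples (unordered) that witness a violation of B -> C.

B=62: violating pairs (1,4), (1,7), (1,9), (4,7), (4,9), (7,9) — 6 pairs.
B=61: all 2 rows agree on C — 0 pairs.
B=60: violating pairs (3,6), (3,11), (6,11) — 3 pairs.
B=68: all 5 rows agree on C — 0 pairs.

9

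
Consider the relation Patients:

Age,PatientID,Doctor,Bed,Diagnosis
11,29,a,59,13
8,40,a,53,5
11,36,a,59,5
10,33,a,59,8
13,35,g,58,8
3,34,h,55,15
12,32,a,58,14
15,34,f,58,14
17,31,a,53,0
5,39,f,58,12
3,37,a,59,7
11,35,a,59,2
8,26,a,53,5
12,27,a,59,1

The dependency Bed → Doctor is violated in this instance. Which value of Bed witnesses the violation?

58

Bed=59: 6 rows → Doctor = a, a, a, a, a, a ✓
Bed=53: 3 rows → Doctor = a, a, a ✓
Bed=58: 4 rows → Doctor takes values {g, a, f} — violation
Bed=55: 1 row → Doctor = h ✓
The only Bed value with inconsistent Doctor is Bed=58.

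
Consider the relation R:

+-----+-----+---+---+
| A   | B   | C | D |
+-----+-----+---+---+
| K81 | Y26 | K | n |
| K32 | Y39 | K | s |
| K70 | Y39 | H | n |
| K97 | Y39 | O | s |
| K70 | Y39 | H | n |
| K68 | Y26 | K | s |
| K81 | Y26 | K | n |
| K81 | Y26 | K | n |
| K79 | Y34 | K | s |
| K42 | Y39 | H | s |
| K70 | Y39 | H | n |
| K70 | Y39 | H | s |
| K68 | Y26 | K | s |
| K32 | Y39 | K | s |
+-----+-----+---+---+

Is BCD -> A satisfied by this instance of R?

No

(B=Y26, C=K, D=n): 3 rows → A = K81, K81, K81 ✓
(B=Y39, C=K, D=s): 2 rows → A = K32, K32 ✓
(B=Y39, C=H, D=n): 3 rows → A = K70, K70, K70 ✓
(B=Y39, C=O, D=s): 1 row → A = K97 ✓
(B=Y26, C=K, D=s): 2 rows → A = K68, K68 ✓
(B=Y34, C=K, D=s): 1 row → A = K79 ✓
(B=Y39, C=H, D=s): 2 rows → A takes values {K42, K70} — violation
Two rows agree on BCD but differ on A, so BCD -> A does not hold.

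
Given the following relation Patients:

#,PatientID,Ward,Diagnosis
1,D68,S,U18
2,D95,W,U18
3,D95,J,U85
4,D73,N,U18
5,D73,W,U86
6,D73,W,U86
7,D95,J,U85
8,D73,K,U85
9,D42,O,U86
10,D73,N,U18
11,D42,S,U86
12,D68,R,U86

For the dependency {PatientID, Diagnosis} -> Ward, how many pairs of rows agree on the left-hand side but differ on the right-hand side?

1

(PatientID=D95, Diagnosis=U85): all 2 rows agree on Ward — 0 pairs.
(PatientID=D73, Diagnosis=U18): all 2 rows agree on Ward — 0 pairs.
(PatientID=D73, Diagnosis=U86): all 2 rows agree on Ward — 0 pairs.
(PatientID=D42, Diagnosis=U86): violating pairs (9,11) — 1 pair.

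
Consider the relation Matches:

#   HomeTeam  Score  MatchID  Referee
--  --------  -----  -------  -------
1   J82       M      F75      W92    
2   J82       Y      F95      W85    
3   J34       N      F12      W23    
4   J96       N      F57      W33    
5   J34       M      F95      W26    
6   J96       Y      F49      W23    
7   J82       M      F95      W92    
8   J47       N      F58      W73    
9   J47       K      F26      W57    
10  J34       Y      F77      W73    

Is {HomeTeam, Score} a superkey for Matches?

Rows 1 and 7 have the same {HomeTeam, Score} value (HomeTeam=J82, Score=M) but are distinct tuples, so {HomeTeam, Score} does not determine every attribute — not a superkey.

No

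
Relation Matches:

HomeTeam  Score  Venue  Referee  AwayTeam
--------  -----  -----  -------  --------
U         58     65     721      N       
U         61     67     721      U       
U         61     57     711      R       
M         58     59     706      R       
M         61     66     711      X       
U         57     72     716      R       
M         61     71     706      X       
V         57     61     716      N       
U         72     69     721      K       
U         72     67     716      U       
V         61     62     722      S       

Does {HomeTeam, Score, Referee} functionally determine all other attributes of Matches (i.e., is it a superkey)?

Yes

All 11 rows have distinct {HomeTeam, Score, Referee} values, so {HomeTeam, Score, Referee} → (all attributes) holds and {HomeTeam, Score, Referee} is a superkey.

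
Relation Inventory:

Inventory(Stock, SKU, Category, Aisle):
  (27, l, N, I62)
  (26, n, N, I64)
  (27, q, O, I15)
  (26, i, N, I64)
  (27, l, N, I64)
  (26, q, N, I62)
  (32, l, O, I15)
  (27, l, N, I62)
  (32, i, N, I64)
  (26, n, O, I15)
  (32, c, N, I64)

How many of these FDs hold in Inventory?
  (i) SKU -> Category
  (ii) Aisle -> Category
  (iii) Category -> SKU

1

(i) SKU -> Category: SKU=l: 4 rows → Category takes values {N, O} — violation; SKU=n: 2 rows → Category takes values {N, O} — violation; SKU=q: 2 rows → Category takes values {O, N} — violation — fails.
(ii) Aisle -> Category: every LHS value maps to a single RHS value — holds.
(iii) Category -> SKU: Category=N: 8 rows → SKU takes values {l, n, i, q, c} — violation; Category=O: 3 rows → SKU takes values {q, l, n} — violation — fails.
1 of the 3 dependencies holds.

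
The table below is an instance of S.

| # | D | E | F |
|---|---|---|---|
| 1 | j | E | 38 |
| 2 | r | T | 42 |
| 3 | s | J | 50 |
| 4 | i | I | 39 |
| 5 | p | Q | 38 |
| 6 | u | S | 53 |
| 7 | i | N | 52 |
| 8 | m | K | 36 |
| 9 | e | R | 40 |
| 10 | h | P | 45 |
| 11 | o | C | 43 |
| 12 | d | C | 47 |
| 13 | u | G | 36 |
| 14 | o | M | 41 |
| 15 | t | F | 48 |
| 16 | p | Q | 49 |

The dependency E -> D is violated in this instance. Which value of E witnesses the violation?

E=E: row 1 → D = j ✓
E=T: row 2 → D = r ✓
E=J: row 3 → D = s ✓
E=I: row 4 → D = i ✓
E=Q: rows 5, 16 → D = p, p ✓
E=S: row 6 → D = u ✓
E=N: row 7 → D = i ✓
E=K: row 8 → D = m ✓
E=R: row 9 → D = e ✓
E=P: row 10 → D = h ✓
E=C: rows 11, 12 → D takes values {o, d} — violation
E=G: row 13 → D = u ✓
E=M: row 14 → D = o ✓
E=F: row 15 → D = t ✓
The only E value with inconsistent D is E=C.

C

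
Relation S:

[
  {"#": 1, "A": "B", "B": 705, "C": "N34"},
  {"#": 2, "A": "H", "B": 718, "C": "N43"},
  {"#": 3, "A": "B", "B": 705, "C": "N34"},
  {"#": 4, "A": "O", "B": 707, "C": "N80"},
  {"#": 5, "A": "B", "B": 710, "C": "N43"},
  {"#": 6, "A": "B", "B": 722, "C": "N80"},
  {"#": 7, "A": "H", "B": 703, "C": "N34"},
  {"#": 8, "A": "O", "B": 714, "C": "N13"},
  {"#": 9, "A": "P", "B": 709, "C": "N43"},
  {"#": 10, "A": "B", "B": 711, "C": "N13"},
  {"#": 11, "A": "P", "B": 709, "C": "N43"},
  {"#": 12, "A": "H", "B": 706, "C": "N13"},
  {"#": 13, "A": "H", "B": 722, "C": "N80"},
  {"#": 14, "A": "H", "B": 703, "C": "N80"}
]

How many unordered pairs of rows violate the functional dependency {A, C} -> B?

(A=B, C=N34): all 2 rows agree on B — 0 pairs.
(A=P, C=N43): all 2 rows agree on B — 0 pairs.
(A=H, C=N80): violating pairs (13,14) — 1 pair.

1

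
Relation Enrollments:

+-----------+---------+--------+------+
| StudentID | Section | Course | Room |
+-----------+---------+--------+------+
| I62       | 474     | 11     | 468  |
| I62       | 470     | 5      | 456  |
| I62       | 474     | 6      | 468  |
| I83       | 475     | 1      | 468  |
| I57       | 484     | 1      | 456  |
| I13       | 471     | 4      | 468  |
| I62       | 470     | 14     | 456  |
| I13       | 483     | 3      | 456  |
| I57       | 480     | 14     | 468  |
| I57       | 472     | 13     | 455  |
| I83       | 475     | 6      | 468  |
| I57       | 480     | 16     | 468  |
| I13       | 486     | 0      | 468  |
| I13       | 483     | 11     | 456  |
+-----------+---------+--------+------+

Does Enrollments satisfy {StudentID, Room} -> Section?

No

(StudentID=I62, Room=468): 2 rows → Section = 474, 474 ✓
(StudentID=I62, Room=456): 2 rows → Section = 470, 470 ✓
(StudentID=I83, Room=468): 2 rows → Section = 475, 475 ✓
(StudentID=I57, Room=456): 1 row → Section = 484 ✓
(StudentID=I13, Room=468): 2 rows → Section takes values {471, 486} — violation
(StudentID=I13, Room=456): 2 rows → Section = 483, 483 ✓
(StudentID=I57, Room=468): 2 rows → Section = 480, 480 ✓
(StudentID=I57, Room=455): 1 row → Section = 472 ✓
Two rows agree on {StudentID, Room} but differ on Section, so {StudentID, Room} -> Section does not hold.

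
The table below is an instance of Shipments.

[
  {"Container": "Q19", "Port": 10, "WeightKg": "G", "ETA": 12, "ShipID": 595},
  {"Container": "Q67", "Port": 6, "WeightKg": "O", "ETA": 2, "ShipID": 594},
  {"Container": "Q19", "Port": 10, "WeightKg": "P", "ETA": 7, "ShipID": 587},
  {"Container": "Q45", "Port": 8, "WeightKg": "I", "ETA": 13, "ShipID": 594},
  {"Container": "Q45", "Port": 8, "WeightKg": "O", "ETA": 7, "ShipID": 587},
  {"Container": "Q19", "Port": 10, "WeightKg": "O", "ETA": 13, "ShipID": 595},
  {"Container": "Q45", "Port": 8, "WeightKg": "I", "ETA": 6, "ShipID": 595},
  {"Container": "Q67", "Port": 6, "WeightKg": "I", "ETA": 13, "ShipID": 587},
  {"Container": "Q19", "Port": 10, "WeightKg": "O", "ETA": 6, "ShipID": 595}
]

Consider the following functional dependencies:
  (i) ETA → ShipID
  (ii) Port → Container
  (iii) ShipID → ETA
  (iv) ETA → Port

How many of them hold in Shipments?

(i) ETA → ShipID: ETA=13: 3 rows → ShipID takes values {594, 595, 587} — violation — fails.
(ii) Port → Container: every LHS value maps to a single RHS value — holds.
(iii) ShipID → ETA: ShipID=595: 4 rows → ETA takes values {12, 13, 6} — violation; ShipID=594: 2 rows → ETA takes values {2, 13} — violation; ShipID=587: 3 rows → ETA takes values {7, 13} — violation — fails.
(iv) ETA → Port: ETA=7: 2 rows → Port takes values {10, 8} — violation; ETA=13: 3 rows → Port takes values {8, 10, 6} — violation; ETA=6: 2 rows → Port takes values {8, 10} — violation — fails.
1 of the 4 dependencies holds.

1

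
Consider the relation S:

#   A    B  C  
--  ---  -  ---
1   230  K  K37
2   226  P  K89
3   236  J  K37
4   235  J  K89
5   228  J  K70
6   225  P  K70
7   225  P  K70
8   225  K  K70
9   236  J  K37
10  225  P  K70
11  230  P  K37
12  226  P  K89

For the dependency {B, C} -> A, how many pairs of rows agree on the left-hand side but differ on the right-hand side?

0

(B=P, C=K89): all 2 rows agree on A — 0 pairs.
(B=J, C=K37): all 2 rows agree on A — 0 pairs.
(B=P, C=K70): all 3 rows agree on A — 0 pairs.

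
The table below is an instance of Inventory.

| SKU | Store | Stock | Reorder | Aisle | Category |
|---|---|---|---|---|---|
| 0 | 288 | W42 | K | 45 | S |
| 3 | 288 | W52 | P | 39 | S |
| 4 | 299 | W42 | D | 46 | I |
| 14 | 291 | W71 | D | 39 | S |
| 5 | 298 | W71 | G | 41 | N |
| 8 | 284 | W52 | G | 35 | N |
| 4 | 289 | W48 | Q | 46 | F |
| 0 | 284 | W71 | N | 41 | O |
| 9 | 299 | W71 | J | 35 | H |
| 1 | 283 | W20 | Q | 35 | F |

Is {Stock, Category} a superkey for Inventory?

All 10 rows have distinct {Stock, Category} values, so {Stock, Category} → (all attributes) holds and {Stock, Category} is a superkey.

Yes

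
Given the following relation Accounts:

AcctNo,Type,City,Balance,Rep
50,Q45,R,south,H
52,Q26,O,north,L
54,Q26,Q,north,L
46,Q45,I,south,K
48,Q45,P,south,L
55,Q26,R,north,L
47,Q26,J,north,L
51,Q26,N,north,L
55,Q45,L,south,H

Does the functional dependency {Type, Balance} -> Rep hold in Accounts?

No

(Type=Q45, Balance=south): 4 rows → Rep takes values {H, K, L} — violation
(Type=Q26, Balance=north): 5 rows → Rep = L, L, L, L, L ✓
Two rows agree on {Type, Balance} but differ on Rep, so {Type, Balance} -> Rep does not hold.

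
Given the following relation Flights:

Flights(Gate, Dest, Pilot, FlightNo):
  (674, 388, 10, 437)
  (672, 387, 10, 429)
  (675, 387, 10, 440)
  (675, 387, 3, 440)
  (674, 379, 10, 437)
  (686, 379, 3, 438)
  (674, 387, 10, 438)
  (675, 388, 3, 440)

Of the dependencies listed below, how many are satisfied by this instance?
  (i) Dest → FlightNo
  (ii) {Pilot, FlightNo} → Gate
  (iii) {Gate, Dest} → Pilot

1

(i) Dest → FlightNo: Dest=388: 2 rows → FlightNo takes values {437, 440} — violation; Dest=387: 4 rows → FlightNo takes values {429, 440, 438} — violation; Dest=379: 2 rows → FlightNo takes values {437, 438} — violation — fails.
(ii) {Pilot, FlightNo} → Gate: every LHS value maps to a single RHS value — holds.
(iii) {Gate, Dest} → Pilot: (Gate=675, Dest=387): 2 rows → Pilot takes values {10, 3} — violation — fails.
1 of the 3 dependencies holds.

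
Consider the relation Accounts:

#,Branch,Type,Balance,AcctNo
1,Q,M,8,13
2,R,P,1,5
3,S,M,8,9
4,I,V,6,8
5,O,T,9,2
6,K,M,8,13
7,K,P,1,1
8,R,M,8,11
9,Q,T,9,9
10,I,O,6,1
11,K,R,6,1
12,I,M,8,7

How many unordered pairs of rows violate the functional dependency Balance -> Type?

Balance=8: all 5 rows agree on Type — 0 pairs.
Balance=1: all 2 rows agree on Type — 0 pairs.
Balance=6: violating pairs (4,10), (4,11), (10,11) — 3 pairs.
Balance=9: all 2 rows agree on Type — 0 pairs.

3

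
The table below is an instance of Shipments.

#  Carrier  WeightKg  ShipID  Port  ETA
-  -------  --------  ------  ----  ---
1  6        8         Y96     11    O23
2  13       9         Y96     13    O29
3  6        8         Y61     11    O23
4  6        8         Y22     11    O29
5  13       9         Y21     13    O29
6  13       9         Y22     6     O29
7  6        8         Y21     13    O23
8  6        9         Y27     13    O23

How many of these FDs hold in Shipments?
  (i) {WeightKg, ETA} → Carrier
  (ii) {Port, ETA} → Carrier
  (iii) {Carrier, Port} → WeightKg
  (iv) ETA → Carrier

(i) {WeightKg, ETA} → Carrier: every LHS value maps to a single RHS value — holds.
(ii) {Port, ETA} → Carrier: every LHS value maps to a single RHS value — holds.
(iii) {Carrier, Port} → WeightKg: (Carrier=6, Port=13): rows 7, 8 → WeightKg takes values {8, 9} — violation — fails.
(iv) ETA → Carrier: ETA=O29: rows 2, 4, 5, 6 → Carrier takes values {13, 6} — violation — fails.
2 of the 4 dependencies hold.

2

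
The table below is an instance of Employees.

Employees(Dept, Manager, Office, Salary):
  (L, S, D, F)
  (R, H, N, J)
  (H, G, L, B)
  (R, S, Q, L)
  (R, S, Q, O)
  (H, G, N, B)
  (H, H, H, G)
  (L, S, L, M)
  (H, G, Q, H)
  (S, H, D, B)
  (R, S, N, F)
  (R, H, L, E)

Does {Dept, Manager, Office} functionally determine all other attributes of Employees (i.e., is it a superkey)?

No

Two distinct rows share (Dept=R, Manager=S, Office=Q), so {Dept, Manager, Office} does not determine every attribute — not a superkey.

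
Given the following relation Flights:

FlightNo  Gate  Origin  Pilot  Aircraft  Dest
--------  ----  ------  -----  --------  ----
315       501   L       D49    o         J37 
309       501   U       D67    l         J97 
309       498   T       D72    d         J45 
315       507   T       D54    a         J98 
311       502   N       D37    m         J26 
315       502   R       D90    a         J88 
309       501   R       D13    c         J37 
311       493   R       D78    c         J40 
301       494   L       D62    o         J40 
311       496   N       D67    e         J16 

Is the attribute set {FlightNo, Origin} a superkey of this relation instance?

Two distinct rows share (FlightNo=311, Origin=N), so {FlightNo, Origin} does not determine every attribute — not a superkey.

No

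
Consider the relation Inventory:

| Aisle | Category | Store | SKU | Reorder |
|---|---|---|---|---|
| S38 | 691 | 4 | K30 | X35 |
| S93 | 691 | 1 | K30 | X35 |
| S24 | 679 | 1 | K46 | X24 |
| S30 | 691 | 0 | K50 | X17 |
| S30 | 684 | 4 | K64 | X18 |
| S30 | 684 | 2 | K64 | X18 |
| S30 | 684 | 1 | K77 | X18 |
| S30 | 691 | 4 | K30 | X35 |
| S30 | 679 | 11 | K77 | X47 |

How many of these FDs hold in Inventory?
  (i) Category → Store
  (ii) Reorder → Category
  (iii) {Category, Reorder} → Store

(i) Category → Store: Category=691: 4 rows → Store takes values {4, 1, 0} — violation; Category=679: 2 rows → Store takes values {1, 11} — violation; Category=684: 3 rows → Store takes values {4, 2, 1} — violation — fails.
(ii) Reorder → Category: every LHS value maps to a single RHS value — holds.
(iii) {Category, Reorder} → Store: (Category=691, Reorder=X35): 3 rows → Store takes values {4, 1} — violation; (Category=684, Reorder=X18): 3 rows → Store takes values {4, 2, 1} — violation — fails.
1 of the 3 dependencies holds.

1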